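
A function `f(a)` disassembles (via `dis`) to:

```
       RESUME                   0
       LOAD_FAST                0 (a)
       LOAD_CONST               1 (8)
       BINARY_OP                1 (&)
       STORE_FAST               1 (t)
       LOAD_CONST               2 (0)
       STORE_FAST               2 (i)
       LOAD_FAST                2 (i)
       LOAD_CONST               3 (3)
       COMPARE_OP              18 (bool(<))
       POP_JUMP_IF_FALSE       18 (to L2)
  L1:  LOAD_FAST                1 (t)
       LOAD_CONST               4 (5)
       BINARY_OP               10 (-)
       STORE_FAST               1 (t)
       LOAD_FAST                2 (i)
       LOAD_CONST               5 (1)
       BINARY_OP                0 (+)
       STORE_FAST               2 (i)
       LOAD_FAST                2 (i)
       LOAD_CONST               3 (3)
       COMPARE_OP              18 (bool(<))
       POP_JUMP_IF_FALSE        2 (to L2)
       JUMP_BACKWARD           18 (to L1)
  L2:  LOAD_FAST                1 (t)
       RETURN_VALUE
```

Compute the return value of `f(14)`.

LOAD_FAST a → push 14. Stack: [14]
LOAD_CONST → push 8. Stack: [14, 8]
BINARY_OP & → 14 & 8 = 8. Stack: [8]
STORE_FAST t → t=8. Stack: []
LOAD_CONST → push 0. Stack: [0]
STORE_FAST i → i=0. Stack: []
LOAD_FAST i → push 0. Stack: [0]
LOAD_CONST → push 3. Stack: [0, 3]
COMPARE_OP bool(<) → 0 vs 3 = True. Stack: [True]
POP_JUMP_IF_FALSE → pop True; no jump. Stack: []
LOAD_FAST t → push 8. Stack: [8]
LOAD_CONST → push 5. Stack: [8, 5]
BINARY_OP - → 8 - 5 = 3. Stack: [3]
STORE_FAST t → t=3. Stack: []
LOAD_FAST i → push 0. Stack: [0]
LOAD_CONST → push 1. Stack: [0, 1]
BINARY_OP + → 0 + 1 = 1. Stack: [1]
STORE_FAST i → i=1. Stack: []
LOAD_FAST i → push 1. Stack: [1]
LOAD_CONST → push 3. Stack: [1, 3]
COMPARE_OP bool(<) → 1 vs 3 = True. Stack: [True]
POP_JUMP_IF_FALSE → pop True; no jump. Stack: []
LOAD_FAST t → push 3. Stack: [3]
LOAD_CONST → push 5. Stack: [3, 5]
BINARY_OP - → 3 - 5 = -2. Stack: [-2]
STORE_FAST t → t=-2. Stack: []
LOAD_FAST i → push 1. Stack: [1]
LOAD_CONST → push 1. Stack: [1, 1]
BINARY_OP + → 1 + 1 = 2. Stack: [2]
STORE_FAST i → i=2. Stack: []
LOAD_FAST i → push 2. Stack: [2]
LOAD_CONST → push 3. Stack: [2, 3]
COMPARE_OP bool(<) → 2 vs 3 = True. Stack: [True]
POP_JUMP_IF_FALSE → pop True; no jump. Stack: []
LOAD_FAST t → push -2. Stack: [-2]
LOAD_CONST → push 5. Stack: [-2, 5]
BINARY_OP - → -2 - 5 = -7. Stack: [-7]
STORE_FAST t → t=-7. Stack: []
LOAD_FAST i → push 2. Stack: [2]
LOAD_CONST → push 1. Stack: [2, 1]
BINARY_OP + → 2 + 1 = 3. Stack: [3]
STORE_FAST i → i=3. Stack: []
LOAD_FAST i → push 3. Stack: [3]
LOAD_CONST → push 3. Stack: [3, 3]
COMPARE_OP bool(<) → 3 vs 3 = False. Stack: [False]
POP_JUMP_IF_FALSE → pop False; jump. Stack: []
LOAD_FAST t → push -7. Stack: [-7]
RETURN_VALUE → return -7.

-7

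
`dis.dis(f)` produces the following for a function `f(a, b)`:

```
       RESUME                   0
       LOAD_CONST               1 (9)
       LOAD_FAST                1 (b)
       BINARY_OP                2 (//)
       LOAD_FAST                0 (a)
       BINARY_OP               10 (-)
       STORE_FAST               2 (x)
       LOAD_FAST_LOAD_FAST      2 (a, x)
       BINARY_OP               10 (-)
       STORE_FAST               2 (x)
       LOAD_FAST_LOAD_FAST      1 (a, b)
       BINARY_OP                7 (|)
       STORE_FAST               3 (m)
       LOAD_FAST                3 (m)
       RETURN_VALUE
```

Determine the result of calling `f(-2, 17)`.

-1

LOAD_CONST → push 9. Stack: [9]
LOAD_FAST b → push 17. Stack: [9, 17]
BINARY_OP // → 9 // 17 = 0. Stack: [0]
LOAD_FAST a → push -2. Stack: [0, -2]
BINARY_OP - → 0 - -2 = 2. Stack: [2]
STORE_FAST x → x=2. Stack: []
LOAD_FAST_LOAD_FAST a,x → push -2,2. Stack: [-2, 2]
BINARY_OP - → -2 - 2 = -4. Stack: [-4]
STORE_FAST x → x=-4. Stack: []
LOAD_FAST_LOAD_FAST a,b → push -2,17. Stack: [-2, 17]
BINARY_OP | → -2 | 17 = -1. Stack: [-1]
STORE_FAST m → m=-1. Stack: []
LOAD_FAST m → push -1. Stack: [-1]
RETURN_VALUE → return -1.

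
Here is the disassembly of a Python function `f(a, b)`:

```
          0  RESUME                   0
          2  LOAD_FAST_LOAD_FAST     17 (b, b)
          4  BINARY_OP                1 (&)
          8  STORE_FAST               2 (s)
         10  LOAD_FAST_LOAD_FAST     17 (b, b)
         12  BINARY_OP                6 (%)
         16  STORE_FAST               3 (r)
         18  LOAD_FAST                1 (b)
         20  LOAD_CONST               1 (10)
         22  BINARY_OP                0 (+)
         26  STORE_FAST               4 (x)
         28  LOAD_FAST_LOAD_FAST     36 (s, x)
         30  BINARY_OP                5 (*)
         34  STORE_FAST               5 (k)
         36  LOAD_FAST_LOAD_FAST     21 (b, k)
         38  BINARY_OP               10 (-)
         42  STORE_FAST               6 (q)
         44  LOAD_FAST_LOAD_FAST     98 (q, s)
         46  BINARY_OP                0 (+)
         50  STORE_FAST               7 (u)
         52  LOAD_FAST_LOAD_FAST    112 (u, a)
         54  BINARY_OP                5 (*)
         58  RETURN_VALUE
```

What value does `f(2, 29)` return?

LOAD_FAST_LOAD_FAST b,b → push 29,29. Stack: [29, 29]
BINARY_OP & → 29 & 29 = 29. Stack: [29]
STORE_FAST s → s=29. Stack: []
LOAD_FAST_LOAD_FAST b,b → push 29,29. Stack: [29, 29]
BINARY_OP % → 29 % 29 = 0. Stack: [0]
STORE_FAST r → r=0. Stack: []
LOAD_FAST b → push 29. Stack: [29]
LOAD_CONST → push 10. Stack: [29, 10]
BINARY_OP + → 29 + 10 = 39. Stack: [39]
STORE_FAST x → x=39. Stack: []
LOAD_FAST_LOAD_FAST s,x → push 29,39. Stack: [29, 39]
BINARY_OP * → 29 * 39 = 1131. Stack: [1131]
STORE_FAST k → k=1131. Stack: []
LOAD_FAST_LOAD_FAST b,k → push 29,1131. Stack: [29, 1131]
BINARY_OP - → 29 - 1131 = -1102. Stack: [-1102]
STORE_FAST q → q=-1102. Stack: []
LOAD_FAST_LOAD_FAST q,s → push -1102,29. Stack: [-1102, 29]
BINARY_OP + → -1102 + 29 = -1073. Stack: [-1073]
STORE_FAST u → u=-1073. Stack: []
LOAD_FAST_LOAD_FAST u,a → push -1073,2. Stack: [-1073, 2]
BINARY_OP * → -1073 * 2 = -2146. Stack: [-2146]
RETURN_VALUE → return -2146.

-2146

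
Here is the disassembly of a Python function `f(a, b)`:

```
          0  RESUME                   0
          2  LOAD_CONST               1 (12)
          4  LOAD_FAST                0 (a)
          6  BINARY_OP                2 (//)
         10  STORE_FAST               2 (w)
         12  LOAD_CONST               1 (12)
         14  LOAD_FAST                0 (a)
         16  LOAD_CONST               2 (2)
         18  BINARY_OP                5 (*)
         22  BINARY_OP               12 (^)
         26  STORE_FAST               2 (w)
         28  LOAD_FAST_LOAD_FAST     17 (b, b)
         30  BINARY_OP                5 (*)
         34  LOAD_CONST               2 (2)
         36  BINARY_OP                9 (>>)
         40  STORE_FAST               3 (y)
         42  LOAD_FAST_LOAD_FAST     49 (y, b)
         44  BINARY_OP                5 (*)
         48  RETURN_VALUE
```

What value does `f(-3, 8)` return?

128

LOAD_CONST → push 12. Stack: [12]
LOAD_FAST a → push -3. Stack: [12, -3]
BINARY_OP // → 12 // -3 = -4. Stack: [-4]
STORE_FAST w → w=-4. Stack: []
LOAD_CONST → push 12. Stack: [12]
LOAD_FAST a → push -3. Stack: [12, -3]
LOAD_CONST → push 2. Stack: [12, -3, 2]
BINARY_OP * → -3 * 2 = -6. Stack: [12, -6]
BINARY_OP ^ → 12 ^ -6 = -10. Stack: [-10]
STORE_FAST w → w=-10. Stack: []
LOAD_FAST_LOAD_FAST b,b → push 8,8. Stack: [8, 8]
BINARY_OP * → 8 * 8 = 64. Stack: [64]
LOAD_CONST → push 2. Stack: [64, 2]
BINARY_OP >> → 64 >> 2 = 16. Stack: [16]
STORE_FAST y → y=16. Stack: []
LOAD_FAST_LOAD_FAST y,b → push 16,8. Stack: [16, 8]
BINARY_OP * → 16 * 8 = 128. Stack: [128]
RETURN_VALUE → return 128.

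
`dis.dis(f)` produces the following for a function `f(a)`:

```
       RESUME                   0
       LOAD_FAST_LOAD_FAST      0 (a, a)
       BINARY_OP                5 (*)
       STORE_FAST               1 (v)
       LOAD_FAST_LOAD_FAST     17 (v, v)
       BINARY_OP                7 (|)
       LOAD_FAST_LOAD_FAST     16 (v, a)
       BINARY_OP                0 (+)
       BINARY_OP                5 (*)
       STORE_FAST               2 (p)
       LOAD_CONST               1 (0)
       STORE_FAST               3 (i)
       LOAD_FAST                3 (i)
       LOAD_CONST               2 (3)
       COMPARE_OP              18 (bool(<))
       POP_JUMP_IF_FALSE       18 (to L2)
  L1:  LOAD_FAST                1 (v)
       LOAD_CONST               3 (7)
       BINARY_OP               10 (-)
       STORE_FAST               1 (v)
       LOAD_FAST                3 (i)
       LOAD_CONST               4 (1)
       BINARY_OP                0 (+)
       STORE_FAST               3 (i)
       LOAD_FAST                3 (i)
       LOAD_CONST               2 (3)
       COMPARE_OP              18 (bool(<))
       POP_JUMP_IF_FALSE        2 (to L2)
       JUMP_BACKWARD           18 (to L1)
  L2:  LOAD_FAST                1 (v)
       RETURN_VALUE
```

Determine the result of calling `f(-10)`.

79

LOAD_FAST_LOAD_FAST a,a → push -10,-10. Stack: [-10, -10]
BINARY_OP * → -10 * -10 = 100. Stack: [100]
STORE_FAST v → v=100. Stack: []
LOAD_FAST_LOAD_FAST v,v → push 100,100. Stack: [100, 100]
BINARY_OP | → 100 | 100 = 100. Stack: [100]
LOAD_FAST_LOAD_FAST v,a → push 100,-10. Stack: [100, 100, -10]
BINARY_OP + → 100 + -10 = 90. Stack: [100, 90]
BINARY_OP * → 100 * 90 = 9000. Stack: [9000]
STORE_FAST p → p=9000. Stack: []
LOAD_CONST → push 0. Stack: [0]
STORE_FAST i → i=0. Stack: []
LOAD_FAST i → push 0. Stack: [0]
LOAD_CONST → push 3. Stack: [0, 3]
COMPARE_OP bool(<) → 0 vs 3 = True. Stack: [True]
POP_JUMP_IF_FALSE → pop True; no jump. Stack: []
LOAD_FAST v → push 100. Stack: [100]
LOAD_CONST → push 7. Stack: [100, 7]
BINARY_OP - → 100 - 7 = 93. Stack: [93]
STORE_FAST v → v=93. Stack: []
LOAD_FAST i → push 0. Stack: [0]
LOAD_CONST → push 1. Stack: [0, 1]
BINARY_OP + → 0 + 1 = 1. Stack: [1]
STORE_FAST i → i=1. Stack: []
LOAD_FAST i → push 1. Stack: [1]
LOAD_CONST → push 3. Stack: [1, 3]
COMPARE_OP bool(<) → 1 vs 3 = True. Stack: [True]
POP_JUMP_IF_FALSE → pop True; no jump. Stack: []
LOAD_FAST v → push 93. Stack: [93]
LOAD_CONST → push 7. Stack: [93, 7]
BINARY_OP - → 93 - 7 = 86. Stack: [86]
STORE_FAST v → v=86. Stack: []
LOAD_FAST i → push 1. Stack: [1]
LOAD_CONST → push 1. Stack: [1, 1]
BINARY_OP + → 1 + 1 = 2. Stack: [2]
STORE_FAST i → i=2. Stack: []
LOAD_FAST i → push 2. Stack: [2]
LOAD_CONST → push 3. Stack: [2, 3]
COMPARE_OP bool(<) → 2 vs 3 = True. Stack: [True]
POP_JUMP_IF_FALSE → pop True; no jump. Stack: []
LOAD_FAST v → push 86. Stack: [86]
LOAD_CONST → push 7. Stack: [86, 7]
BINARY_OP - → 86 - 7 = 79. Stack: [79]
STORE_FAST v → v=79. Stack: []
LOAD_FAST i → push 2. Stack: [2]
LOAD_CONST → push 1. Stack: [2, 1]
BINARY_OP + → 2 + 1 = 3. Stack: [3]
STORE_FAST i → i=3. Stack: []
LOAD_FAST i → push 3. Stack: [3]
LOAD_CONST → push 3. Stack: [3, 3]
COMPARE_OP bool(<) → 3 vs 3 = False. Stack: [False]
POP_JUMP_IF_FALSE → pop False; jump. Stack: []
LOAD_FAST v → push 79. Stack: [79]
RETURN_VALUE → return 79.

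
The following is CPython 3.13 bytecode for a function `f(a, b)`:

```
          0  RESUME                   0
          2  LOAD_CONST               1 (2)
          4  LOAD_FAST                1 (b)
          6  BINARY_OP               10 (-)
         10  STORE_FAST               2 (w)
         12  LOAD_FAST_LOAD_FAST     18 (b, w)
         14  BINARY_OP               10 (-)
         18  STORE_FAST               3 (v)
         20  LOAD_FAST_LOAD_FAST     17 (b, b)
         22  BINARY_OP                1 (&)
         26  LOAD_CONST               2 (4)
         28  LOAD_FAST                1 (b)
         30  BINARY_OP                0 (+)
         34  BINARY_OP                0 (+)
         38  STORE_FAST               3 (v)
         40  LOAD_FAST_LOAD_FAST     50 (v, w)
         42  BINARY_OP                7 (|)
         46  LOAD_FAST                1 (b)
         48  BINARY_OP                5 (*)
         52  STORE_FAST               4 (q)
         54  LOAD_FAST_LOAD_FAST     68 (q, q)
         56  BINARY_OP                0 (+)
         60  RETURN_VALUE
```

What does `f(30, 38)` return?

LOAD_CONST → push 2. Stack: [2]
LOAD_FAST b → push 38. Stack: [2, 38]
BINARY_OP - → 2 - 38 = -36. Stack: [-36]
STORE_FAST w → w=-36. Stack: []
LOAD_FAST_LOAD_FAST b,w → push 38,-36. Stack: [38, -36]
BINARY_OP - → 38 - -36 = 74. Stack: [74]
STORE_FAST v → v=74. Stack: []
LOAD_FAST_LOAD_FAST b,b → push 38,38. Stack: [38, 38]
BINARY_OP & → 38 & 38 = 38. Stack: [38]
LOAD_CONST → push 4. Stack: [38, 4]
LOAD_FAST b → push 38. Stack: [38, 4, 38]
BINARY_OP + → 4 + 38 = 42. Stack: [38, 42]
BINARY_OP + → 38 + 42 = 80. Stack: [80]
STORE_FAST v → v=80. Stack: []
LOAD_FAST_LOAD_FAST v,w → push 80,-36. Stack: [80, -36]
BINARY_OP | → 80 | -36 = -36. Stack: [-36]
LOAD_FAST b → push 38. Stack: [-36, 38]
BINARY_OP * → -36 * 38 = -1368. Stack: [-1368]
STORE_FAST q → q=-1368. Stack: []
LOAD_FAST_LOAD_FAST q,q → push -1368,-1368. Stack: [-1368, -1368]
BINARY_OP + → -1368 + -1368 = -2736. Stack: [-2736]
RETURN_VALUE → return -2736.

-2736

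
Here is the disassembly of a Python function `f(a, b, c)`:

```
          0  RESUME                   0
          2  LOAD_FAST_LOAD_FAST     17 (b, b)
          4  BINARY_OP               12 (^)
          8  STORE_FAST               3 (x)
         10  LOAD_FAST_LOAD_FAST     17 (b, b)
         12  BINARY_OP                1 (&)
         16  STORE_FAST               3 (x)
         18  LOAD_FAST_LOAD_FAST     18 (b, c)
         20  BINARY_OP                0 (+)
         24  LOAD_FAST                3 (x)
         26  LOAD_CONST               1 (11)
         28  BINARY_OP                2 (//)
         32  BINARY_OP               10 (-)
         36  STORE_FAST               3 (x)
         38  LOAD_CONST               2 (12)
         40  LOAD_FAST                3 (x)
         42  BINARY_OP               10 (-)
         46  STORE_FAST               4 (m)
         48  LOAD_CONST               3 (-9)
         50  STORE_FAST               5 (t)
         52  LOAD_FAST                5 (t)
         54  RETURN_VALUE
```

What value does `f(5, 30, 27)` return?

LOAD_FAST_LOAD_FAST b,b → push 30,30. Stack: [30, 30]
BINARY_OP ^ → 30 ^ 30 = 0. Stack: [0]
STORE_FAST x → x=0. Stack: []
LOAD_FAST_LOAD_FAST b,b → push 30,30. Stack: [30, 30]
BINARY_OP & → 30 & 30 = 30. Stack: [30]
STORE_FAST x → x=30. Stack: []
LOAD_FAST_LOAD_FAST b,c → push 30,27. Stack: [30, 27]
BINARY_OP + → 30 + 27 = 57. Stack: [57]
LOAD_FAST x → push 30. Stack: [57, 30]
LOAD_CONST → push 11. Stack: [57, 30, 11]
BINARY_OP // → 30 // 11 = 2. Stack: [57, 2]
BINARY_OP - → 57 - 2 = 55. Stack: [55]
STORE_FAST x → x=55. Stack: []
LOAD_CONST → push 12. Stack: [12]
LOAD_FAST x → push 55. Stack: [12, 55]
BINARY_OP - → 12 - 55 = -43. Stack: [-43]
STORE_FAST m → m=-43. Stack: []
LOAD_CONST → push -9. Stack: [-9]
STORE_FAST t → t=-9. Stack: []
LOAD_FAST t → push -9. Stack: [-9]
RETURN_VALUE → return -9.

-9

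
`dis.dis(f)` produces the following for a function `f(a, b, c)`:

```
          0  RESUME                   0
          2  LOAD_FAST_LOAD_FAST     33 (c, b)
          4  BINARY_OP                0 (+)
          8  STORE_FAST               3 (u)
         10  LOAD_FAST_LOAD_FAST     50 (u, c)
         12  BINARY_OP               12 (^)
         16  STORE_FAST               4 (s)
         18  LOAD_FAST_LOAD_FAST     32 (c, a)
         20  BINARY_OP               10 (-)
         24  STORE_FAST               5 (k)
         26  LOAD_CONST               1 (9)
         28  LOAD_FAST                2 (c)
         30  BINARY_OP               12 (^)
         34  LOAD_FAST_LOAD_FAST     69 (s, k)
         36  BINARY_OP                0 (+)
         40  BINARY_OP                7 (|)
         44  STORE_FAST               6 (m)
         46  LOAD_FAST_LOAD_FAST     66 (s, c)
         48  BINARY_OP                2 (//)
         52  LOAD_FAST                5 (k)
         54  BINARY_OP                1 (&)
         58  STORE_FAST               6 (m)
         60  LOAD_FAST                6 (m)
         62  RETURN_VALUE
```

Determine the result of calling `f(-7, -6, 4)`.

10

LOAD_FAST_LOAD_FAST c,b → push 4,-6. Stack: [4, -6]
BINARY_OP + → 4 + -6 = -2. Stack: [-2]
STORE_FAST u → u=-2. Stack: []
LOAD_FAST_LOAD_FAST u,c → push -2,4. Stack: [-2, 4]
BINARY_OP ^ → -2 ^ 4 = -6. Stack: [-6]
STORE_FAST s → s=-6. Stack: []
LOAD_FAST_LOAD_FAST c,a → push 4,-7. Stack: [4, -7]
BINARY_OP - → 4 - -7 = 11. Stack: [11]
STORE_FAST k → k=11. Stack: []
LOAD_CONST → push 9. Stack: [9]
LOAD_FAST c → push 4. Stack: [9, 4]
BINARY_OP ^ → 9 ^ 4 = 13. Stack: [13]
LOAD_FAST_LOAD_FAST s,k → push -6,11. Stack: [13, -6, 11]
BINARY_OP + → -6 + 11 = 5. Stack: [13, 5]
BINARY_OP | → 13 | 5 = 13. Stack: [13]
STORE_FAST m → m=13. Stack: []
LOAD_FAST_LOAD_FAST s,c → push -6,4. Stack: [-6, 4]
BINARY_OP // → -6 // 4 = -2. Stack: [-2]
LOAD_FAST k → push 11. Stack: [-2, 11]
BINARY_OP & → -2 & 11 = 10. Stack: [10]
STORE_FAST m → m=10. Stack: []
LOAD_FAST m → push 10. Stack: [10]
RETURN_VALUE → return 10.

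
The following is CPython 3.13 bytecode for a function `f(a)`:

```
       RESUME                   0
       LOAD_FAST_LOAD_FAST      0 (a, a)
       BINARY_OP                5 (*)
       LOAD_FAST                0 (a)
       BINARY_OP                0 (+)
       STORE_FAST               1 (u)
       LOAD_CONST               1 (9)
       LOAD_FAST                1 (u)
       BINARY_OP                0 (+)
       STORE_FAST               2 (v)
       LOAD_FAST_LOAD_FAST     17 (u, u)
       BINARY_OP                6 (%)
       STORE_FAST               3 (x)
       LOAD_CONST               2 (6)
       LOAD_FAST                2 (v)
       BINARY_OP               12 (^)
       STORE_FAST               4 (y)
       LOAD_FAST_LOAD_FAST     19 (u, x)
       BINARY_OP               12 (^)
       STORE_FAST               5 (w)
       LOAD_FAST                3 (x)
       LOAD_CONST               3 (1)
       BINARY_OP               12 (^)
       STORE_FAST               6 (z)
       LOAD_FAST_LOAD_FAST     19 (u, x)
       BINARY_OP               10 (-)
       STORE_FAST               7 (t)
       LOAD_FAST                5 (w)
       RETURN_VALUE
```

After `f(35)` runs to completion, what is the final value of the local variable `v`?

1269

LOAD_FAST_LOAD_FAST a,a → push 35,35. Stack: [35, 35]
BINARY_OP * → 35 * 35 = 1225. Stack: [1225]
LOAD_FAST a → push 35. Stack: [1225, 35]
BINARY_OP + → 1225 + 35 = 1260. Stack: [1260]
STORE_FAST u → u=1260. Stack: []
LOAD_CONST → push 9. Stack: [9]
LOAD_FAST u → push 1260. Stack: [9, 1260]
BINARY_OP + → 9 + 1260 = 1269. Stack: [1269]
STORE_FAST v → v=1269. Stack: []
LOAD_FAST_LOAD_FAST u,u → push 1260,1260. Stack: [1260, 1260]
BINARY_OP % → 1260 % 1260 = 0. Stack: [0]
STORE_FAST x → x=0. Stack: []
LOAD_CONST → push 6. Stack: [6]
LOAD_FAST v → push 1269. Stack: [6, 1269]
BINARY_OP ^ → 6 ^ 1269 = 1267. Stack: [1267]
STORE_FAST y → y=1267. Stack: []
LOAD_FAST_LOAD_FAST u,x → push 1260,0. Stack: [1260, 0]
BINARY_OP ^ → 1260 ^ 0 = 1260. Stack: [1260]
STORE_FAST w → w=1260. Stack: []
LOAD_FAST x → push 0. Stack: [0]
LOAD_CONST → push 1. Stack: [0, 1]
BINARY_OP ^ → 0 ^ 1 = 1. Stack: [1]
STORE_FAST z → z=1. Stack: []
LOAD_FAST_LOAD_FAST u,x → push 1260,0. Stack: [1260, 0]
BINARY_OP - → 1260 - 0 = 1260. Stack: [1260]
STORE_FAST t → t=1260. Stack: []
LOAD_FAST w → push 1260. Stack: [1260]
RETURN_VALUE → return 1260.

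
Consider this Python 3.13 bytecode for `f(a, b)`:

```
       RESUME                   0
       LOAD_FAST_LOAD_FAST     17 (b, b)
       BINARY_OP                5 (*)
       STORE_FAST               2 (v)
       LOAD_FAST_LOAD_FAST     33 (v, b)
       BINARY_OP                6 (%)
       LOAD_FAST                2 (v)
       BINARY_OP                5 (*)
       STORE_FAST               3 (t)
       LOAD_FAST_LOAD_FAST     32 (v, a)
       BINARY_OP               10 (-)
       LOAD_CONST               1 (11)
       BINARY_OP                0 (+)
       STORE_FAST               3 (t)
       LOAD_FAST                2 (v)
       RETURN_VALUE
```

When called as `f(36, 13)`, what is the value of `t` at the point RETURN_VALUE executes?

LOAD_FAST_LOAD_FAST b,b → push 13,13. Stack: [13, 13]
BINARY_OP * → 13 * 13 = 169. Stack: [169]
STORE_FAST v → v=169. Stack: []
LOAD_FAST_LOAD_FAST v,b → push 169,13. Stack: [169, 13]
BINARY_OP % → 169 % 13 = 0. Stack: [0]
LOAD_FAST v → push 169. Stack: [0, 169]
BINARY_OP * → 0 * 169 = 0. Stack: [0]
STORE_FAST t → t=0. Stack: []
LOAD_FAST_LOAD_FAST v,a → push 169,36. Stack: [169, 36]
BINARY_OP - → 169 - 36 = 133. Stack: [133]
LOAD_CONST → push 11. Stack: [133, 11]
BINARY_OP + → 133 + 11 = 144. Stack: [144]
STORE_FAST t → t=144. Stack: []
LOAD_FAST v → push 169. Stack: [169]
RETURN_VALUE → return 169.

144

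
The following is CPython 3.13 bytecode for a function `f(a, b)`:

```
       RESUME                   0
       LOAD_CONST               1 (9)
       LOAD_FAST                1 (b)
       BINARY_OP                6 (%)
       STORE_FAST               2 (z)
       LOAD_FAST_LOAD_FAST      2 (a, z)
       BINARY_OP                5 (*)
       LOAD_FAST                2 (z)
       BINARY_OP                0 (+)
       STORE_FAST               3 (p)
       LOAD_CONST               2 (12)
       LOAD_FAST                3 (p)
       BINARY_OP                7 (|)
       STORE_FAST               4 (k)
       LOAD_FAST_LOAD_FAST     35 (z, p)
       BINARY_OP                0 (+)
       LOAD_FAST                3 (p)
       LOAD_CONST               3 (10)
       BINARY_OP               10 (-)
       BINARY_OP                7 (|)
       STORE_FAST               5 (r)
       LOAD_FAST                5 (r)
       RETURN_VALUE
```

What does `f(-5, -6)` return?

11

LOAD_CONST → push 9. Stack: [9]
LOAD_FAST b → push -6. Stack: [9, -6]
BINARY_OP % → 9 % -6 = -3. Stack: [-3]
STORE_FAST z → z=-3. Stack: []
LOAD_FAST_LOAD_FAST a,z → push -5,-3. Stack: [-5, -3]
BINARY_OP * → -5 * -3 = 15. Stack: [15]
LOAD_FAST z → push -3. Stack: [15, -3]
BINARY_OP + → 15 + -3 = 12. Stack: [12]
STORE_FAST p → p=12. Stack: []
LOAD_CONST → push 12. Stack: [12]
LOAD_FAST p → push 12. Stack: [12, 12]
BINARY_OP | → 12 | 12 = 12. Stack: [12]
STORE_FAST k → k=12. Stack: []
LOAD_FAST_LOAD_FAST z,p → push -3,12. Stack: [-3, 12]
BINARY_OP + → -3 + 12 = 9. Stack: [9]
LOAD_FAST p → push 12. Stack: [9, 12]
LOAD_CONST → push 10. Stack: [9, 12, 10]
BINARY_OP - → 12 - 10 = 2. Stack: [9, 2]
BINARY_OP | → 9 | 2 = 11. Stack: [11]
STORE_FAST r → r=11. Stack: []
LOAD_FAST r → push 11. Stack: [11]
RETURN_VALUE → return 11.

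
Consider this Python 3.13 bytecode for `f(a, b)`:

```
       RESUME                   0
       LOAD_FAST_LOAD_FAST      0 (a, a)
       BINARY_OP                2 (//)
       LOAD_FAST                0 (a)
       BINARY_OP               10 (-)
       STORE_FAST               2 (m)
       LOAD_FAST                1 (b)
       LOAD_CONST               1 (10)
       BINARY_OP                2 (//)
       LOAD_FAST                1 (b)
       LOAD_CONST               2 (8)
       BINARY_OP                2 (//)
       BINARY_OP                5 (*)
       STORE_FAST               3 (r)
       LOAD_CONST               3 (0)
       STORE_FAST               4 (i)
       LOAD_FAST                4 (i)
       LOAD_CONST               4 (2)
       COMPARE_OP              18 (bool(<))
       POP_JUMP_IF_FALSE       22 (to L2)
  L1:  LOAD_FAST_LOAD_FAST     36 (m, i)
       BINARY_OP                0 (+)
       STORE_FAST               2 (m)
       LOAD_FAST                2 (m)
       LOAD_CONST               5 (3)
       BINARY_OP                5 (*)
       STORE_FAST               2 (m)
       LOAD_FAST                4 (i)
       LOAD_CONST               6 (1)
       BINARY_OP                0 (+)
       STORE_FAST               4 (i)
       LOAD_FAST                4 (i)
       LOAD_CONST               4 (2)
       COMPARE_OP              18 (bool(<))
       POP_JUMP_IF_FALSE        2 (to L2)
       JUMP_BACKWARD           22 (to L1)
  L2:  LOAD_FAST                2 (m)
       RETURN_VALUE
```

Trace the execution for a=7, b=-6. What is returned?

LOAD_FAST_LOAD_FAST a,a → push 7,7. Stack: [7, 7]
BINARY_OP // → 7 // 7 = 1. Stack: [1]
LOAD_FAST a → push 7. Stack: [1, 7]
BINARY_OP - → 1 - 7 = -6. Stack: [-6]
STORE_FAST m → m=-6. Stack: []
LOAD_FAST b → push -6. Stack: [-6]
LOAD_CONST → push 10. Stack: [-6, 10]
BINARY_OP // → -6 // 10 = -1. Stack: [-1]
LOAD_FAST b → push -6. Stack: [-1, -6]
LOAD_CONST → push 8. Stack: [-1, -6, 8]
BINARY_OP // → -6 // 8 = -1. Stack: [-1, -1]
BINARY_OP * → -1 * -1 = 1. Stack: [1]
STORE_FAST r → r=1. Stack: []
LOAD_CONST → push 0. Stack: [0]
STORE_FAST i → i=0. Stack: []
LOAD_FAST i → push 0. Stack: [0]
LOAD_CONST → push 2. Stack: [0, 2]
COMPARE_OP bool(<) → 0 vs 2 = True. Stack: [True]
POP_JUMP_IF_FALSE → pop True; no jump. Stack: []
LOAD_FAST_LOAD_FAST m,i → push -6,0. Stack: [-6, 0]
BINARY_OP + → -6 + 0 = -6. Stack: [-6]
STORE_FAST m → m=-6. Stack: []
LOAD_FAST m → push -6. Stack: [-6]
LOAD_CONST → push 3. Stack: [-6, 3]
BINARY_OP * → -6 * 3 = -18. Stack: [-18]
STORE_FAST m → m=-18. Stack: []
LOAD_FAST i → push 0. Stack: [0]
LOAD_CONST → push 1. Stack: [0, 1]
BINARY_OP + → 0 + 1 = 1. Stack: [1]
STORE_FAST i → i=1. Stack: []
LOAD_FAST i → push 1. Stack: [1]
LOAD_CONST → push 2. Stack: [1, 2]
COMPARE_OP bool(<) → 1 vs 2 = True. Stack: [True]
POP_JUMP_IF_FALSE → pop True; no jump. Stack: []
LOAD_FAST_LOAD_FAST m,i → push -18,1. Stack: [-18, 1]
BINARY_OP + → -18 + 1 = -17. Stack: [-17]
STORE_FAST m → m=-17. Stack: []
LOAD_FAST m → push -17. Stack: [-17]
LOAD_CONST → push 3. Stack: [-17, 3]
BINARY_OP * → -17 * 3 = -51. Stack: [-51]
STORE_FAST m → m=-51. Stack: []
LOAD_FAST i → push 1. Stack: [1]
LOAD_CONST → push 1. Stack: [1, 1]
BINARY_OP + → 1 + 1 = 2. Stack: [2]
STORE_FAST i → i=2. Stack: []
LOAD_FAST i → push 2. Stack: [2]
LOAD_CONST → push 2. Stack: [2, 2]
COMPARE_OP bool(<) → 2 vs 2 = False. Stack: [False]
POP_JUMP_IF_FALSE → pop False; jump. Stack: []
LOAD_FAST m → push -51. Stack: [-51]
RETURN_VALUE → return -51.

-51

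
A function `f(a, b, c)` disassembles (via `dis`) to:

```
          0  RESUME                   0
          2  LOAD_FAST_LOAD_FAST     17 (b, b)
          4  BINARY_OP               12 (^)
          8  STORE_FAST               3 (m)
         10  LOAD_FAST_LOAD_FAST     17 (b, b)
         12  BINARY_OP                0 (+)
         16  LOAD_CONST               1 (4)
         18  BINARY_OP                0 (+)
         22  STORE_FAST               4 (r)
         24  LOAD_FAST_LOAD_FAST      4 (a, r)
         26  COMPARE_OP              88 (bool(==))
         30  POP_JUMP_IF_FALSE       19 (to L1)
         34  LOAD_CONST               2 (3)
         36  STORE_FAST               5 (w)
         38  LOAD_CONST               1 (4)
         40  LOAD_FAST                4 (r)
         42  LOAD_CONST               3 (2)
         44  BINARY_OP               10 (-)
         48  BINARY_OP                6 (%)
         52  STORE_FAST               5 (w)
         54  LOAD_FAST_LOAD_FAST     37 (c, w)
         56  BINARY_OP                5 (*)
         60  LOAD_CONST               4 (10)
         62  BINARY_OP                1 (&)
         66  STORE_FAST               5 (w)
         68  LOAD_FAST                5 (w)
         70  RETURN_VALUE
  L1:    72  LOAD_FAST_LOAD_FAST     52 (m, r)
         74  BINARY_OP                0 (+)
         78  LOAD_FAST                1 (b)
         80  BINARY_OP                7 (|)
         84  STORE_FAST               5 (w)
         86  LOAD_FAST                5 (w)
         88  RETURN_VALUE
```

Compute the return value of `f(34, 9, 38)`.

LOAD_FAST_LOAD_FAST b,b → push 9,9. Stack: [9, 9]
BINARY_OP ^ → 9 ^ 9 = 0. Stack: [0]
STORE_FAST m → m=0. Stack: []
LOAD_FAST_LOAD_FAST b,b → push 9,9. Stack: [9, 9]
BINARY_OP + → 9 + 9 = 18. Stack: [18]
LOAD_CONST → push 4. Stack: [18, 4]
BINARY_OP + → 18 + 4 = 22. Stack: [22]
STORE_FAST r → r=22. Stack: []
LOAD_FAST_LOAD_FAST a,r → push 34,22. Stack: [34, 22]
COMPARE_OP bool(==) → 34 vs 22 = False. Stack: [False]
POP_JUMP_IF_FALSE → pop False; jump. Stack: []
LOAD_FAST_LOAD_FAST m,r → push 0,22. Stack: [0, 22]
BINARY_OP + → 0 + 22 = 22. Stack: [22]
LOAD_FAST b → push 9. Stack: [22, 9]
BINARY_OP | → 22 | 9 = 31. Stack: [31]
STORE_FAST w → w=31. Stack: []
LOAD_FAST w → push 31. Stack: [31]
RETURN_VALUE → return 31.

31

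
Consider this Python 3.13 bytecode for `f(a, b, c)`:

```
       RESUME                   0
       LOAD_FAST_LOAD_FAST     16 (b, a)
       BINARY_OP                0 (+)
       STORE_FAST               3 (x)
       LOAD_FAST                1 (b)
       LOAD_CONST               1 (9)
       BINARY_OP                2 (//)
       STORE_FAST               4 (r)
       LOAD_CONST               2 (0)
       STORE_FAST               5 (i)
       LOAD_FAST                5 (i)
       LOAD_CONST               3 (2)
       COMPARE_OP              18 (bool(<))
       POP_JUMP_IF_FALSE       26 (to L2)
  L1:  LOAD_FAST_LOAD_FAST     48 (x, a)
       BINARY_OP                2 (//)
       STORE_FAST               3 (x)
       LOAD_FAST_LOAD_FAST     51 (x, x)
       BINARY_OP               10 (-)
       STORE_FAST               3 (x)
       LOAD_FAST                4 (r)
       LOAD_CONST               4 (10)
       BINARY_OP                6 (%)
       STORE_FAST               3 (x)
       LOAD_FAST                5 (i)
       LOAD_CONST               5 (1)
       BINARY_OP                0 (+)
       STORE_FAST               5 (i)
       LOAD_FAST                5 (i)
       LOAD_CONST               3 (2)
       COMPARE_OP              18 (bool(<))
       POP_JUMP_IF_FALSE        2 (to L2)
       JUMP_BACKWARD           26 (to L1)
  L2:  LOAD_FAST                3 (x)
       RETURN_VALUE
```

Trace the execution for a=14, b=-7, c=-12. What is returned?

LOAD_FAST_LOAD_FAST b,a → push -7,14. Stack: [-7, 14]
BINARY_OP + → -7 + 14 = 7. Stack: [7]
STORE_FAST x → x=7. Stack: []
LOAD_FAST b → push -7. Stack: [-7]
LOAD_CONST → push 9. Stack: [-7, 9]
BINARY_OP // → -7 // 9 = -1. Stack: [-1]
STORE_FAST r → r=-1. Stack: []
LOAD_CONST → push 0. Stack: [0]
STORE_FAST i → i=0. Stack: []
LOAD_FAST i → push 0. Stack: [0]
LOAD_CONST → push 2. Stack: [0, 2]
COMPARE_OP bool(<) → 0 vs 2 = True. Stack: [True]
POP_JUMP_IF_FALSE → pop True; no jump. Stack: []
LOAD_FAST_LOAD_FAST x,a → push 7,14. Stack: [7, 14]
BINARY_OP // → 7 // 14 = 0. Stack: [0]
STORE_FAST x → x=0. Stack: []
LOAD_FAST_LOAD_FAST x,x → push 0,0. Stack: [0, 0]
BINARY_OP - → 0 - 0 = 0. Stack: [0]
STORE_FAST x → x=0. Stack: []
LOAD_FAST r → push -1. Stack: [-1]
LOAD_CONST → push 10. Stack: [-1, 10]
BINARY_OP % → -1 % 10 = 9. Stack: [9]
STORE_FAST x → x=9. Stack: []
LOAD_FAST i → push 0. Stack: [0]
LOAD_CONST → push 1. Stack: [0, 1]
BINARY_OP + → 0 + 1 = 1. Stack: [1]
STORE_FAST i → i=1. Stack: []
LOAD_FAST i → push 1. Stack: [1]
LOAD_CONST → push 2. Stack: [1, 2]
COMPARE_OP bool(<) → 1 vs 2 = True. Stack: [True]
POP_JUMP_IF_FALSE → pop True; no jump. Stack: []
LOAD_FAST_LOAD_FAST x,a → push 9,14. Stack: [9, 14]
BINARY_OP // → 9 // 14 = 0. Stack: [0]
STORE_FAST x → x=0. Stack: []
LOAD_FAST_LOAD_FAST x,x → push 0,0. Stack: [0, 0]
BINARY_OP - → 0 - 0 = 0. Stack: [0]
STORE_FAST x → x=0. Stack: []
LOAD_FAST r → push -1. Stack: [-1]
LOAD_CONST → push 10. Stack: [-1, 10]
BINARY_OP % → -1 % 10 = 9. Stack: [9]
STORE_FAST x → x=9. Stack: []
LOAD_FAST i → push 1. Stack: [1]
LOAD_CONST → push 1. Stack: [1, 1]
BINARY_OP + → 1 + 1 = 2. Stack: [2]
STORE_FAST i → i=2. Stack: []
LOAD_FAST i → push 2. Stack: [2]
LOAD_CONST → push 2. Stack: [2, 2]
COMPARE_OP bool(<) → 2 vs 2 = False. Stack: [False]
POP_JUMP_IF_FALSE → pop False; jump. Stack: []
LOAD_FAST x → push 9. Stack: [9]
RETURN_VALUE → return 9.

9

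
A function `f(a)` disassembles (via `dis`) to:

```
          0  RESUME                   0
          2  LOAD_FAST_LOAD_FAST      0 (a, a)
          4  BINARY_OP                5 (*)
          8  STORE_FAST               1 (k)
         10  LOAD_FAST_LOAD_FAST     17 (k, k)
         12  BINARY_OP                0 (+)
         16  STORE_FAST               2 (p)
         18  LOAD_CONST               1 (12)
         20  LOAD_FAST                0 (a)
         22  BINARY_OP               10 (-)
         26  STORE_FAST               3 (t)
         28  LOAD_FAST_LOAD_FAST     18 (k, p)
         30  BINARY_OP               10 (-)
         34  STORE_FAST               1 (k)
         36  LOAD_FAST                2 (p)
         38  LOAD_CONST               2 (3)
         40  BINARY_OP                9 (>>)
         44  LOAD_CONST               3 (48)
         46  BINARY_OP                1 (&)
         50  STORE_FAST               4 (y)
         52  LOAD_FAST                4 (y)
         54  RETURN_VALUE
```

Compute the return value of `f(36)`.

0

LOAD_FAST_LOAD_FAST a,a → push 36,36. Stack: [36, 36]
BINARY_OP * → 36 * 36 = 1296. Stack: [1296]
STORE_FAST k → k=1296. Stack: []
LOAD_FAST_LOAD_FAST k,k → push 1296,1296. Stack: [1296, 1296]
BINARY_OP + → 1296 + 1296 = 2592. Stack: [2592]
STORE_FAST p → p=2592. Stack: []
LOAD_CONST → push 12. Stack: [12]
LOAD_FAST a → push 36. Stack: [12, 36]
BINARY_OP - → 12 - 36 = -24. Stack: [-24]
STORE_FAST t → t=-24. Stack: []
LOAD_FAST_LOAD_FAST k,p → push 1296,2592. Stack: [1296, 2592]
BINARY_OP - → 1296 - 2592 = -1296. Stack: [-1296]
STORE_FAST k → k=-1296. Stack: []
LOAD_FAST p → push 2592. Stack: [2592]
LOAD_CONST → push 3. Stack: [2592, 3]
BINARY_OP >> → 2592 >> 3 = 324. Stack: [324]
LOAD_CONST → push 48. Stack: [324, 48]
BINARY_OP & → 324 & 48 = 0. Stack: [0]
STORE_FAST y → y=0. Stack: []
LOAD_FAST y → push 0. Stack: [0]
RETURN_VALUE → return 0.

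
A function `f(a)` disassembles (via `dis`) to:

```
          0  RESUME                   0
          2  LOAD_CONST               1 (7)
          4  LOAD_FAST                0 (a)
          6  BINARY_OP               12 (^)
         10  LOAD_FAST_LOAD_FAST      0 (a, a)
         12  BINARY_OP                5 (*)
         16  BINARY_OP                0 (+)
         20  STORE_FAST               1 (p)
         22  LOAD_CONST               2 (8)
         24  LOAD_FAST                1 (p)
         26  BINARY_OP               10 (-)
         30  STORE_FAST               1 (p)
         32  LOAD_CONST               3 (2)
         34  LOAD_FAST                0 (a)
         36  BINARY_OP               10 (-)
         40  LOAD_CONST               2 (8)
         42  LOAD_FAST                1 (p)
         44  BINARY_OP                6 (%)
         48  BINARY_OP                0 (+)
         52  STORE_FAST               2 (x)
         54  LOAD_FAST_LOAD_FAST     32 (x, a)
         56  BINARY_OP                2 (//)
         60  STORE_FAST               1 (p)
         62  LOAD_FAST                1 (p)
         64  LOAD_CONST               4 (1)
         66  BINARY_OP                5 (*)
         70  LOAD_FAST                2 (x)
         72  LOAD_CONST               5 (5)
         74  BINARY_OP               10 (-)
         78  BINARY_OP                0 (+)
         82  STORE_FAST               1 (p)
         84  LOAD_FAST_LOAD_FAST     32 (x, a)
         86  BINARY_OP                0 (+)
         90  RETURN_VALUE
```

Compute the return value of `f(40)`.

LOAD_CONST → push 7. Stack: [7]
LOAD_FAST a → push 40. Stack: [7, 40]
BINARY_OP ^ → 7 ^ 40 = 47. Stack: [47]
LOAD_FAST_LOAD_FAST a,a → push 40,40. Stack: [47, 40, 40]
BINARY_OP * → 40 * 40 = 1600. Stack: [47, 1600]
BINARY_OP + → 47 + 1600 = 1647. Stack: [1647]
STORE_FAST p → p=1647. Stack: []
LOAD_CONST → push 8. Stack: [8]
LOAD_FAST p → push 1647. Stack: [8, 1647]
BINARY_OP - → 8 - 1647 = -1639. Stack: [-1639]
STORE_FAST p → p=-1639. Stack: []
LOAD_CONST → push 2. Stack: [2]
LOAD_FAST a → push 40. Stack: [2, 40]
BINARY_OP - → 2 - 40 = -38. Stack: [-38]
LOAD_CONST → push 8. Stack: [-38, 8]
LOAD_FAST p → push -1639. Stack: [-38, 8, -1639]
BINARY_OP % → 8 % -1639 = -1631. Stack: [-38, -1631]
BINARY_OP + → -38 + -1631 = -1669. Stack: [-1669]
STORE_FAST x → x=-1669. Stack: []
LOAD_FAST_LOAD_FAST x,a → push -1669,40. Stack: [-1669, 40]
BINARY_OP // → -1669 // 40 = -42. Stack: [-42]
STORE_FAST p → p=-42. Stack: []
LOAD_FAST p → push -42. Stack: [-42]
LOAD_CONST → push 1. Stack: [-42, 1]
BINARY_OP * → -42 * 1 = -42. Stack: [-42]
LOAD_FAST x → push -1669. Stack: [-42, -1669]
LOAD_CONST → push 5. Stack: [-42, -1669, 5]
BINARY_OP - → -1669 - 5 = -1674. Stack: [-42, -1674]
BINARY_OP + → -42 + -1674 = -1716. Stack: [-1716]
STORE_FAST p → p=-1716. Stack: []
LOAD_FAST_LOAD_FAST x,a → push -1669,40. Stack: [-1669, 40]
BINARY_OP + → -1669 + 40 = -1629. Stack: [-1629]
RETURN_VALUE → return -1629.

-1629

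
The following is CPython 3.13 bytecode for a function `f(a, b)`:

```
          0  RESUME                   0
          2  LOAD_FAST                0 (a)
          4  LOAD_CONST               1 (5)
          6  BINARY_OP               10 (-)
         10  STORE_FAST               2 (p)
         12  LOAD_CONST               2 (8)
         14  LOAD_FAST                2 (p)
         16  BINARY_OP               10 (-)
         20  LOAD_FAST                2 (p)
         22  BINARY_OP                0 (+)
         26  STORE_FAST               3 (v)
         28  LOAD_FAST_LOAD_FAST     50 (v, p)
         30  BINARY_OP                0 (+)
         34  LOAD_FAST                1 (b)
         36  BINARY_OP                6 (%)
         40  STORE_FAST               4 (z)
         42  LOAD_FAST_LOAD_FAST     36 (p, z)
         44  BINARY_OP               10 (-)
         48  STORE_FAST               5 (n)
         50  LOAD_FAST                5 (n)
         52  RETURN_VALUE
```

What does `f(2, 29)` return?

-8

LOAD_FAST a → push 2. Stack: [2]
LOAD_CONST → push 5. Stack: [2, 5]
BINARY_OP - → 2 - 5 = -3. Stack: [-3]
STORE_FAST p → p=-3. Stack: []
LOAD_CONST → push 8. Stack: [8]
LOAD_FAST p → push -3. Stack: [8, -3]
BINARY_OP - → 8 - -3 = 11. Stack: [11]
LOAD_FAST p → push -3. Stack: [11, -3]
BINARY_OP + → 11 + -3 = 8. Stack: [8]
STORE_FAST v → v=8. Stack: []
LOAD_FAST_LOAD_FAST v,p → push 8,-3. Stack: [8, -3]
BINARY_OP + → 8 + -3 = 5. Stack: [5]
LOAD_FAST b → push 29. Stack: [5, 29]
BINARY_OP % → 5 % 29 = 5. Stack: [5]
STORE_FAST z → z=5. Stack: []
LOAD_FAST_LOAD_FAST p,z → push -3,5. Stack: [-3, 5]
BINARY_OP - → -3 - 5 = -8. Stack: [-8]
STORE_FAST n → n=-8. Stack: []
LOAD_FAST n → push -8. Stack: [-8]
RETURN_VALUE → return -8.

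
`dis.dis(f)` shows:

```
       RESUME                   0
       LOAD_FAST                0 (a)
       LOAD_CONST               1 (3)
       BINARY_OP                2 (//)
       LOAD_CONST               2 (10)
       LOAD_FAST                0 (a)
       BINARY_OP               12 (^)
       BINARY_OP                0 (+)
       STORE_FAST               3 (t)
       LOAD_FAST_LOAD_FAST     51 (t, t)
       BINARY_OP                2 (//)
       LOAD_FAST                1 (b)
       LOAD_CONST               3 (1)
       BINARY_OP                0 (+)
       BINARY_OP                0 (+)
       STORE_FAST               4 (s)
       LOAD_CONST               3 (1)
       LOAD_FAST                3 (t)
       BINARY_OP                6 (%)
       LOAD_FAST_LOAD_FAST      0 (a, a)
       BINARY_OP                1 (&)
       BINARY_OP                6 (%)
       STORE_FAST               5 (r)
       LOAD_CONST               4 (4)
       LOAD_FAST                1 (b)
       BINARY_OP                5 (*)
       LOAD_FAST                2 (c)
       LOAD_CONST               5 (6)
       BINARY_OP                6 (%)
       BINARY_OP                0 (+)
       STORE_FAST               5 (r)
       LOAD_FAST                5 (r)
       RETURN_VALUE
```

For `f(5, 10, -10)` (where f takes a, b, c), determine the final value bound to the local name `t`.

LOAD_FAST a → push 5. Stack: [5]
LOAD_CONST → push 3. Stack: [5, 3]
BINARY_OP // → 5 // 3 = 1. Stack: [1]
LOAD_CONST → push 10. Stack: [1, 10]
LOAD_FAST a → push 5. Stack: [1, 10, 5]
BINARY_OP ^ → 10 ^ 5 = 15. Stack: [1, 15]
BINARY_OP + → 1 + 15 = 16. Stack: [16]
STORE_FAST t → t=16. Stack: []
LOAD_FAST_LOAD_FAST t,t → push 16,16. Stack: [16, 16]
BINARY_OP // → 16 // 16 = 1. Stack: [1]
LOAD_FAST b → push 10. Stack: [1, 10]
LOAD_CONST → push 1. Stack: [1, 10, 1]
BINARY_OP + → 10 + 1 = 11. Stack: [1, 11]
BINARY_OP + → 1 + 11 = 12. Stack: [12]
STORE_FAST s → s=12. Stack: []
LOAD_CONST → push 1. Stack: [1]
LOAD_FAST t → push 16. Stack: [1, 16]
BINARY_OP % → 1 % 16 = 1. Stack: [1]
LOAD_FAST_LOAD_FAST a,a → push 5,5. Stack: [1, 5, 5]
BINARY_OP & → 5 & 5 = 5. Stack: [1, 5]
BINARY_OP % → 1 % 5 = 1. Stack: [1]
STORE_FAST r → r=1. Stack: []
LOAD_CONST → push 4. Stack: [4]
LOAD_FAST b → push 10. Stack: [4, 10]
BINARY_OP * → 4 * 10 = 40. Stack: [40]
LOAD_FAST c → push -10. Stack: [40, -10]
LOAD_CONST → push 6. Stack: [40, -10, 6]
BINARY_OP % → -10 % 6 = 2. Stack: [40, 2]
BINARY_OP + → 40 + 2 = 42. Stack: [42]
STORE_FAST r → r=42. Stack: []
LOAD_FAST r → push 42. Stack: [42]
RETURN_VALUE → return 42.

16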